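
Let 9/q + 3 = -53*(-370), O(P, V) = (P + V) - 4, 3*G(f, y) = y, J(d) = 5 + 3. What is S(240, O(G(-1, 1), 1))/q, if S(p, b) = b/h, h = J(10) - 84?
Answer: 39214/513 ≈ 76.441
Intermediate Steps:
J(d) = 8
G(f, y) = y/3
h = -76 (h = 8 - 84 = -76)
O(P, V) = -4 + P + V
S(p, b) = -b/76 (S(p, b) = b/(-76) = b*(-1/76) = -b/76)
q = 9/19607 (q = 9/(-3 - 53*(-370)) = 9/(-3 + 19610) = 9/19607 ≈ 0.00045902)
S(240, O(G(-1, 1), 1))/q = (-(-4 + (1/3)*1 + 1)/76)/(9/19607) = -(-4 + 1/3 + 1)/76*(19607/9) = -1/76*(-8/3)*(19607/9) = (2/57)*(19607/9) = 39214/513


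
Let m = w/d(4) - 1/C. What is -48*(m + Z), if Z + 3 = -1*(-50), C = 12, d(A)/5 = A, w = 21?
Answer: -11512/5 ≈ -2302.4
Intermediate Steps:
d(A) = 5*A
Z = 47 (Z = -3 - 1*(-50) = -3 + 50 = 47)
m = 29/30 (m = 21/((5*4)) - 1/12 = 21/20 - 1*1/12 = 21*(1/20) - 1/12 = 21/20 - 1/12 = 29/30 ≈ 0.96667)
-48*(m + Z) = -48*(29/30 + 47) = -48*1439/30 = -11512/5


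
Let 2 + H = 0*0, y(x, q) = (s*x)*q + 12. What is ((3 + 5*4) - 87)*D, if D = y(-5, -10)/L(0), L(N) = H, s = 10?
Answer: 16384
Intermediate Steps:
y(x, q) = 12 + 10*q*x (y(x, q) = (10*x)*q + 12 = 10*q*x + 12 = 12 + 10*q*x)
H = -2 (H = -2 + 0*0 = -2 + 0 = -2)
L(N) = -2
D = -256 (D = (12 + 10*(-10)*(-5))/(-2) = (12 + 500)*(-½) = 512*(-½) = -256)
((3 + 5*4) - 87)*D = ((3 + 5*4) - 87)*(-256) = ((3 + 20) - 87)*(-256) = (23 - 87)*(-256) = -64*(-256) = 16384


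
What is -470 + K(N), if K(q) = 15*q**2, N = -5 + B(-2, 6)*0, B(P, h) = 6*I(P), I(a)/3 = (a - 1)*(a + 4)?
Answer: -95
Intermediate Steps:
I(a) = 3*(-1 + a)*(4 + a) (I(a) = 3*((a - 1)*(a + 4)) = 3*((-1 + a)*(4 + a)) = 3*(-1 + a)*(4 + a))
B(P, h) = -72 + 18*P**2 + 54*P (B(P, h) = 6*(-12 + 3*P**2 + 9*P) = -72 + 18*P**2 + 54*P)
N = -5 (N = -5 + (-72 + 18*(-2)**2 + 54*(-2))*0 = -5 + (-72 + 18*4 - 108)*0 = -5 + (-72 + 72 - 108)*0 = -5 - 108*0 = -5 + 0 = -5)
-470 + K(N) = -470 + 15*(-5)**2 = -470 + 15*25 = -470 + 375 = -95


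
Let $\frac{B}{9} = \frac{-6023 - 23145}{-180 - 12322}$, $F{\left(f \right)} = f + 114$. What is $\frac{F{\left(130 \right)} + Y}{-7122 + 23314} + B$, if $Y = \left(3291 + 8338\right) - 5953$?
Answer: $\frac{67571971}{3163006} \approx 21.363$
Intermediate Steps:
$Y = 5676$ ($Y = 11629 - 5953 = 5676$)
$F{\left(f \right)} = 114 + f$
$B = \frac{131256}{6251}$ ($B = 9 \frac{-6023 - 23145}{-180 - 12322} = 9 \left(- \frac{29168}{-12502}\right) = 9 \left(\left(-29168\right) \left(- \frac{1}{12502}\right)\right) = 9 \cdot \frac{14584}{6251} = \frac{131256}{6251} \approx 20.998$)
$\frac{F{\left(130 \right)} + Y}{-7122 + 23314} + B = \frac{\left(114 + 130\right) + 5676}{-7122 + 23314} + \frac{131256}{6251} = \frac{244 + 5676}{16192} + \frac{131256}{6251} = 5920 \cdot \frac{1}{16192} + \frac{131256}{6251} = \frac{185}{506} + \frac{131256}{6251} = \frac{67571971}{3163006}$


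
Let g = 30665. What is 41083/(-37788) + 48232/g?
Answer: 562780621/1158769020 ≈ 0.48567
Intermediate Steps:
41083/(-37788) + 48232/g = 41083/(-37788) + 48232/30665 = 41083*(-1/37788) + 48232*(1/30665) = -41083/37788 + 48232/30665 = 562780621/1158769020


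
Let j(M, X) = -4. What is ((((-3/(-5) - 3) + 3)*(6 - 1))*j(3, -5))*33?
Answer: -396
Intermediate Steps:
((((-3/(-5) - 3) + 3)*(6 - 1))*j(3, -5))*33 = ((((-3/(-5) - 3) + 3)*(6 - 1))*(-4))*33 = ((((-3*(-⅕) - 3) + 3)*5)*(-4))*33 = ((((⅗ - 3) + 3)*5)*(-4))*33 = (((-12/5 + 3)*5)*(-4))*33 = (((⅗)*5)*(-4))*33 = (3*(-4))*33 = -12*33 = -396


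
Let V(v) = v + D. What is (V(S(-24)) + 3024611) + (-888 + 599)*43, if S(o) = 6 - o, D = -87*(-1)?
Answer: 3012301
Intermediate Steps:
D = 87
V(v) = 87 + v (V(v) = v + 87 = 87 + v)
(V(S(-24)) + 3024611) + (-888 + 599)*43 = ((87 + (6 - 1*(-24))) + 3024611) + (-888 + 599)*43 = ((87 + (6 + 24)) + 3024611) - 289*43 = ((87 + 30) + 3024611) - 12427 = (117 + 3024611) - 12427 = 3024728 - 12427 = 3012301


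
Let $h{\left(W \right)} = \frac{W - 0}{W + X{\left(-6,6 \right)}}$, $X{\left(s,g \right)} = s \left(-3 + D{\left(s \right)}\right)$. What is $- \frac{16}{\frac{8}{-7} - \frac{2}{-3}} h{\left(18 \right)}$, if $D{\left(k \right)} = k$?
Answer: $\frac{42}{5} \approx 8.4$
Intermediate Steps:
$X{\left(s,g \right)} = s \left(-3 + s\right)$
$h{\left(W \right)} = \frac{W}{54 + W}$ ($h{\left(W \right)} = \frac{W - 0}{W - 6 \left(-3 - 6\right)} = \frac{W + \left(-11 + 11\right)}{W - -54} = \frac{W + 0}{W + 54} = \frac{W}{54 + W}$)
$- \frac{16}{\frac{8}{-7} - \frac{2}{-3}} h{\left(18 \right)} = - \frac{16}{\frac{8}{-7} - \frac{2}{-3}} \frac{18}{54 + 18} = - \frac{16}{8 \left(- \frac{1}{7}\right) - - \frac{2}{3}} \cdot \frac{18}{72} = - \frac{16}{- \frac{8}{7} + \frac{2}{3}} \cdot 18 \cdot \frac{1}{72} = - \frac{16}{- \frac{10}{21}} \cdot \frac{1}{4} = \left(-16\right) \left(- \frac{21}{10}\right) \frac{1}{4} = \frac{168}{5} \cdot \frac{1}{4} = \frac{42}{5}$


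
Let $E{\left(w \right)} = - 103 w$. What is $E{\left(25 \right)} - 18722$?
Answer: $-21297$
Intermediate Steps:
$E{\left(25 \right)} - 18722 = \left(-103\right) 25 - 18722 = -2575 - 18722 = -21297$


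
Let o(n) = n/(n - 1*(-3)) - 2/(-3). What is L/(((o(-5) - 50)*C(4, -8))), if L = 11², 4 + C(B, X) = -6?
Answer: 363/1405 ≈ 0.25836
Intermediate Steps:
C(B, X) = -10 (C(B, X) = -4 - 6 = -10)
o(n) = ⅔ + n/(3 + n) (o(n) = n/(n + 3) - 2*(-⅓) = n/(3 + n) + ⅔ = ⅔ + n/(3 + n))
L = 121
L/(((o(-5) - 50)*C(4, -8))) = 121/((((6 + 5*(-5))/(3*(3 - 5)) - 50)*(-10))) = 121/((((⅓)*(6 - 25)/(-2) - 50)*(-10))) = 121/((((⅓)*(-½)*(-19) - 50)*(-10))) = 121/(((19/6 - 50)*(-10))) = 121/((-281/6*(-10))) = 121/(1405/3) = 121*(3/1405) = 363/1405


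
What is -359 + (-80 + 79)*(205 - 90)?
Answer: -474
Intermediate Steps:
-359 + (-80 + 79)*(205 - 90) = -359 - 1*115 = -359 - 115 = -474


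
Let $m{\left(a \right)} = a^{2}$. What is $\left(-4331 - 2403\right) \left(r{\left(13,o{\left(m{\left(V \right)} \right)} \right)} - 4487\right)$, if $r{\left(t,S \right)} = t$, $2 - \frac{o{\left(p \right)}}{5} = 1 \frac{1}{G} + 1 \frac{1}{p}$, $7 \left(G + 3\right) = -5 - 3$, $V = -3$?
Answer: $30127916$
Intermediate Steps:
$G = - \frac{29}{7}$ ($G = -3 + \frac{-5 - 3}{7} = -3 + \frac{1}{7} \left(-8\right) = -3 - \frac{8}{7} = - \frac{29}{7} \approx -4.1429$)
$o{\left(p \right)} = \frac{325}{29} - \frac{5}{p}$ ($o{\left(p \right)} = 10 - 5 \left(1 \frac{1}{- \frac{29}{7}} + 1 \frac{1}{p}\right) = 10 - 5 \left(1 \left(- \frac{7}{29}\right) + \frac{1}{p}\right) = 10 - 5 \left(- \frac{7}{29} + \frac{1}{p}\right) = 10 + \left(\frac{35}{29} - \frac{5}{p}\right) = \frac{325}{29} - \frac{5}{p}$)
$\left(-4331 - 2403\right) \left(r{\left(13,o{\left(m{\left(V \right)} \right)} \right)} - 4487\right) = \left(-4331 - 2403\right) \left(13 - 4487\right) = \left(-6734\right) \left(-4474\right) = 30127916$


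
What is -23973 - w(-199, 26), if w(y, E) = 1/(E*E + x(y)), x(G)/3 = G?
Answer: -1893868/79 ≈ -23973.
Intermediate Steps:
x(G) = 3*G
w(y, E) = 1/(E² + 3*y) (w(y, E) = 1/(E*E + 3*y) = 1/(E² + 3*y))
-23973 - w(-199, 26) = -23973 - 1/(26² + 3*(-199)) = -23973 - 1/(676 - 597) = -23973 - 1/79 = -1893868/79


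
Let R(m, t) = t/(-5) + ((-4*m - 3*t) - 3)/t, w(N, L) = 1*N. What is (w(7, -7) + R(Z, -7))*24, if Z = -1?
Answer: 4416/35 ≈ 126.17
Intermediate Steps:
w(N, L) = N
R(m, t) = -t/5 + (-3 - 4*m - 3*t)/t (R(m, t) = t*(-1/5) + (-3 - 4*m - 3*t)/t = -t/5 + (-3 - 4*m - 3*t)/t)
(w(7, -7) + R(Z, -7))*24 = (7 + (1/5)*(-15 - 20*(-1) - 1*(-7)*(15 - 7))/(-7))*24 = (7 + (1/5)*(-1/7)*(-15 + 20 - 1*(-7)*8))*24 = (7 + (1/5)*(-1/7)*(-15 + 20 + 56))*24 = (7 + (1/5)*(-1/7)*61)*24 = (7 - 61/35)*24 = (184/35)*24 = 4416/35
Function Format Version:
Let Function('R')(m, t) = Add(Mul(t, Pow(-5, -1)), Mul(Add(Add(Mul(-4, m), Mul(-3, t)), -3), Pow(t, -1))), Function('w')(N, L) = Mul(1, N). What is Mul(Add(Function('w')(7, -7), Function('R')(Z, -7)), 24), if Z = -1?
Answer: Rational(4416, 35) ≈ 126.17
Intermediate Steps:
Function('w')(N, L) = N
Function('R')(m, t) = Add(Mul(Rational(-1, 5), t), Mul(Pow(t, -1), Add(-3, Mul(-4, m), Mul(-3, t)))) (Function('R')(m, t) = Add(Mul(t, Rational(-1, 5)), Mul(Add(-3, Mul(-4, m), Mul(-3, t)), Pow(t, -1))) = Add(Mul(Rational(-1, 5), t), Mul(Pow(t, -1), Add(-3, Mul(-4, m), Mul(-3, t)))))
Mul(Add(Function('w')(7, -7), Function('R')(Z, -7)), 24) = Mul(Add(7, Mul(Rational(1, 5), Pow(-7, -1), Add(-15, Mul(-20, -1), Mul(-1, -7, Add(15, -7))))), 24) = Mul(Add(7, Mul(Rational(1, 5), Rational(-1, 7), Add(-15, 20, Mul(-1, -7, 8)))), 24) = Mul(Add(7, Mul(Rational(1, 5), Rational(-1, 7), Add(-15, 20, 56))), 24) = Mul(Add(7, Mul(Rational(1, 5), Rational(-1, 7), 61)), 24) = Mul(Add(7, Rational(-61, 35)), 24) = Mul(Rational(184, 35), 24) = Rational(4416, 35)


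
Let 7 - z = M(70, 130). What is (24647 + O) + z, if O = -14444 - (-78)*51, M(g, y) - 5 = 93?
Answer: 14090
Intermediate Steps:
M(g, y) = 98 (M(g, y) = 5 + 93 = 98)
z = -91 (z = 7 - 1*98 = 7 - 98 = -91)
O = -10466 (O = -14444 - 1*(-3978) = -14444 + 3978 = -10466)
(24647 + O) + z = (24647 - 10466) - 91 = 14181 - 91 = 14090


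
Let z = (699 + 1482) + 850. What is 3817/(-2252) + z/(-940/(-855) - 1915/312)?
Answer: -121732255259/201785956 ≈ -603.27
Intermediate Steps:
z = 3031 (z = 2181 + 850 = 3031)
3817/(-2252) + z/(-940/(-855) - 1915/312) = 3817/(-2252) + 3031/(-940/(-855) - 1915/312) = 3817*(-1/2252) + 3031/(-940*(-1/855) - 1915*1/312) = -3817/2252 + 3031/(188/171 - 1915/312) = -3817/2252 + 3031/(-89603/17784) = -3817/2252 + 3031*(-17784/89603) = -3817/2252 - 53903304/89603 = -121732255259/201785956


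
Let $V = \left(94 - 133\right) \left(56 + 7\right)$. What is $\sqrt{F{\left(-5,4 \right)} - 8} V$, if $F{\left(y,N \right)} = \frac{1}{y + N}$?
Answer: $- 7371 i \approx - 7371.0 i$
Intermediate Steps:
$F{\left(y,N \right)} = \frac{1}{N + y}$
$V = -2457$ ($V = \left(-39\right) 63 = -2457$)
$\sqrt{F{\left(-5,4 \right)} - 8} V = \sqrt{\frac{1}{4 - 5} - 8} \left(-2457\right) = \sqrt{\frac{1}{-1} - 8} \left(-2457\right) = \sqrt{-1 - 8} \left(-2457\right) = \sqrt{-9} \left(-2457\right) = 3 i \left(-2457\right) = - 7371 i$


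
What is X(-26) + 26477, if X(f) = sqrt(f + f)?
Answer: 26477 + 2*I*sqrt(13) ≈ 26477.0 + 7.2111*I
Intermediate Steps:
X(f) = sqrt(2)*sqrt(f) (X(f) = sqrt(2*f) = sqrt(2)*sqrt(f))
X(-26) + 26477 = sqrt(2)*sqrt(-26) + 26477 = sqrt(2)*(I*sqrt(26)) + 26477 = 2*I*sqrt(13) + 26477 = 26477 + 2*I*sqrt(13)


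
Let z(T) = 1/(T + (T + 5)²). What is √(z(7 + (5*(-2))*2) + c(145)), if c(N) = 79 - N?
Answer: I*√171615/51 ≈ 8.1228*I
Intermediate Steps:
z(T) = 1/(T + (5 + T)²)
√(z(7 + (5*(-2))*2) + c(145)) = √(1/((7 + (5*(-2))*2) + (5 + (7 + (5*(-2))*2))²) + (79 - 1*145)) = √(1/((7 - 10*2) + (5 + (7 - 10*2))²) + (79 - 145)) = √(1/((7 - 20) + (5 + (7 - 20))²) - 66) = √(1/(-13 + (5 - 13)²) - 66) = √(1/(-13 + (-8)²) - 66) = √(1/(-13 + 64) - 66) = √(1/51 - 66) = √(-3365/51) = I*√171615/51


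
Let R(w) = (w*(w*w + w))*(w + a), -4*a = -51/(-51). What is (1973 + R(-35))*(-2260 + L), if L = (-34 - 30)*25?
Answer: -5674723030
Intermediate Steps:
a = -1/4 (a = -(-51)/(4*(-51)) = -(-51)*(-1)/(4*51) = -1/4*1 = -1/4 ≈ -0.25000)
L = -1600 (L = -64*25 = -1600)
R(w) = w*(-1/4 + w)*(w + w**2) (R(w) = (w*(w*w + w))*(w - 1/4) = (w*(w**2 + w))*(-1/4 + w) = (w*(w + w**2))*(-1/4 + w) = w*(-1/4 + w)*(w + w**2))
(1973 + R(-35))*(-2260 + L) = (1973 + (1/4)*(-35)**2*(-1 + 3*(-35) + 4*(-35)**2))*(-2260 - 1600) = (1973 + (1/4)*1225*(-1 - 105 + 4*1225))*(-3860) = (1973 + (1/4)*1225*(-1 - 105 + 4900))*(-3860) = (1973 + (1/4)*1225*4794)*(-3860) = (1973 + 2936325/2)*(-3860) = (2940271/2)*(-3860) = -5674723030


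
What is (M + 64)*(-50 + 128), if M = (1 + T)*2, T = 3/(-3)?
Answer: 4992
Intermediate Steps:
T = -1 (T = 3*(-⅓) = -1)
M = 0 (M = (1 - 1)*2 = 0*2 = 0)
(M + 64)*(-50 + 128) = (0 + 64)*(-50 + 128) = 64*78 = 4992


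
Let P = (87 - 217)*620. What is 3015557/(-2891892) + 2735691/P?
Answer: -2038594202893/58271623800 ≈ -34.984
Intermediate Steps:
P = -80600 (P = -130*620 = -80600)
3015557/(-2891892) + 2735691/P = 3015557/(-2891892) + 2735691/(-80600) = 3015557*(-1/2891892) + 2735691*(-1/80600) = -3015557/2891892 - 2735691/80600 = -2038594202893/58271623800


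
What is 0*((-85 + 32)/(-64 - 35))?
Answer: 0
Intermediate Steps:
0*((-85 + 32)/(-64 - 35)) = 0*(-53/(-99)) = 0*(-53*(-1/99)) = 0*(53/99) = 0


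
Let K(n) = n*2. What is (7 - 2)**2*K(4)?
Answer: 200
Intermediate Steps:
K(n) = 2*n
(7 - 2)**2*K(4) = (7 - 2)**2*(2*4) = 5**2*8 = 25*8 = 200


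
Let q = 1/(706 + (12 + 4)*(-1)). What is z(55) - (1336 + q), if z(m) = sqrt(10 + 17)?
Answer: -921841/690 + 3*sqrt(3) ≈ -1330.8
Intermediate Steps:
q = 1/690 (q = 1/(706 + 16*(-1)) = 1/(706 - 16) = 1/690 ≈ 0.0014493)
z(m) = 3*sqrt(3) (z(m) = sqrt(27) = 3*sqrt(3))
z(55) - (1336 + q) = 3*sqrt(3) - (1336 + 1/690) = 3*sqrt(3) - 1*921841/690 = 3*sqrt(3) - 921841/690 = -921841/690 + 3*sqrt(3)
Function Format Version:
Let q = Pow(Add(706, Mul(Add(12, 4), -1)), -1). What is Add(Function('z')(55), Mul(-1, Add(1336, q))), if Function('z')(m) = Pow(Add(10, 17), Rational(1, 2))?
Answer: Add(Rational(-921841, 690), Mul(3, Pow(3, Rational(1, 2)))) ≈ -1330.8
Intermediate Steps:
q = Rational(1, 690) (q = Pow(Add(706, Mul(16, -1)), -1) = Pow(Add(706, -16), -1) = Pow(690, -1) = Rational(1, 690) ≈ 0.0014493)
Function('z')(m) = Mul(3, Pow(3, Rational(1, 2))) (Function('z')(m) = Pow(27, Rational(1, 2)) = Mul(3, Pow(3, Rational(1, 2))))
Add(Function('z')(55), Mul(-1, Add(1336, q))) = Add(Mul(3, Pow(3, Rational(1, 2))), Mul(-1, Add(1336, Rational(1, 690)))) = Add(Mul(3, Pow(3, Rational(1, 2))), Mul(-1, Rational(921841, 690))) = Add(Mul(3, Pow(3, Rational(1, 2))), Rational(-921841, 690)) = Add(Rational(-921841, 690), Mul(3, Pow(3, Rational(1, 2))))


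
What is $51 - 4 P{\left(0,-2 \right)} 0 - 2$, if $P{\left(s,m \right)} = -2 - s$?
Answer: $-2$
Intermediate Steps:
$51 - 4 P{\left(0,-2 \right)} 0 - 2 = 51 - 4 \left(-2 - 0\right) 0 - 2 = 51 - 4 \left(-2 + 0\right) 0 - 2 = 51 \left(-4\right) \left(-2\right) 0 - 2 = 51 \cdot 8 \cdot 0 - 2 = 51 \cdot 0 - 2 = 0 - 2 = -2$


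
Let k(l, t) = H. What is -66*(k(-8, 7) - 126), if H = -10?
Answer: 8976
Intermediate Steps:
k(l, t) = -10
-66*(k(-8, 7) - 126) = -66*(-10 - 126) = -66*(-136) = 8976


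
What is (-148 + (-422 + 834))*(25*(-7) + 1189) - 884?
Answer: 266812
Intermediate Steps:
(-148 + (-422 + 834))*(25*(-7) + 1189) - 884 = (-148 + 412)*(-175 + 1189) - 884 = 264*1014 - 884 = 267696 - 884 = 266812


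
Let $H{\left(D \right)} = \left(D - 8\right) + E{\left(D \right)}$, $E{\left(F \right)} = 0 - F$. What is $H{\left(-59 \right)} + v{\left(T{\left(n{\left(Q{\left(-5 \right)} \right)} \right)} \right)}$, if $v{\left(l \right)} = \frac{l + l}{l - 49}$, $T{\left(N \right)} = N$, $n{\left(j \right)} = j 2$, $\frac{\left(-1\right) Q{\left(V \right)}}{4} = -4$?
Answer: $- \frac{200}{17} \approx -11.765$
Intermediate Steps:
$Q{\left(V \right)} = 16$ ($Q{\left(V \right)} = \left(-4\right) \left(-4\right) = 16$)
$E{\left(F \right)} = - F$
$n{\left(j \right)} = 2 j$
$H{\left(D \right)} = -8$ ($H{\left(D \right)} = \left(D - 8\right) - D = \left(-8 + D\right) - D = -8$)
$v{\left(l \right)} = \frac{2 l}{-49 + l}$
$H{\left(-59 \right)} + v{\left(T{\left(n{\left(Q{\left(-5 \right)} \right)} \right)} \right)} = -8 + \frac{2 \cdot 2 \cdot 16}{-49 + 2 \cdot 16} = -8 + 2 \cdot 32 \frac{1}{-49 + 32} = -8 + 2 \cdot 32 \frac{1}{-17} = -8 + 2 \cdot 32 \left(- \frac{1}{17}\right) = -8 - \frac{64}{17} = - \frac{200}{17}$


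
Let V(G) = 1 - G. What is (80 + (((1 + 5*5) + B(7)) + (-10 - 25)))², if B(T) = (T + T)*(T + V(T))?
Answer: 7225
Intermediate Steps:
B(T) = 2*T (B(T) = (T + T)*(T + (1 - T)) = (2*T)*1 = 2*T)
(80 + (((1 + 5*5) + B(7)) + (-10 - 25)))² = (80 + (((1 + 5*5) + 2*7) + (-10 - 25)))² = (80 + (((1 + 25) + 14) - 35))² = (80 + ((26 + 14) - 35))² = (80 + (40 - 35))² = (80 + 5)² = 85² = 7225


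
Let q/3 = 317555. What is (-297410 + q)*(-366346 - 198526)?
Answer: -370135202360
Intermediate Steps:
q = 952665 (q = 3*317555 = 952665)
(-297410 + q)*(-366346 - 198526) = (-297410 + 952665)*(-366346 - 198526) = 655255*(-564872) = -370135202360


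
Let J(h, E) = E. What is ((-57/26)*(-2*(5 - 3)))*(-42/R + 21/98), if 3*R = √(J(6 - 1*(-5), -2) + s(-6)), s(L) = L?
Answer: 171/91 + 3591*I*√2/13 ≈ 1.8791 + 390.65*I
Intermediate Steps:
R = 2*I*√2/3 (R = √(-2 - 6)/3 = √(-8)/3 = (2*I*√2)/3 = 2*I*√2/3 ≈ 0.94281*I)
((-57/26)*(-2*(5 - 3)))*(-42/R + 21/98) = ((-57/26)*(-2*(5 - 3)))*(-42*(-3*I*√2/4) + 21/98) = ((-57*1/26)*(-2*2))*(-(-63)*I*√2/2 + 21*(1/98)) = (-57/26*(-4))*(63*I*√2/2 + 3/14) = 114*(3/14 + 63*I*√2/2)/13 = 171/91 + 3591*I*√2/13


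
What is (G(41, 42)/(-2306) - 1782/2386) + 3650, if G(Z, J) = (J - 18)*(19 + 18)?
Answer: 5019123835/1375529 ≈ 3648.9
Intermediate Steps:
G(Z, J) = -666 + 37*J (G(Z, J) = (-18 + J)*37 = -666 + 37*J)
(G(41, 42)/(-2306) - 1782/2386) + 3650 = ((-666 + 37*42)/(-2306) - 1782/2386) + 3650 = ((-666 + 1554)*(-1/2306) - 1782*1/2386) + 3650 = (888*(-1/2306) - 891/1193) + 3650 = (-444/1153 - 891/1193) + 3650 = -1557015/1375529 + 3650 = 5019123835/1375529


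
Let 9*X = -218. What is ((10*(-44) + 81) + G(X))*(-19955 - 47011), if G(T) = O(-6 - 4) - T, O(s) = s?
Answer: 69265166/3 ≈ 2.3088e+7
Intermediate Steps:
X = -218/9 (X = (1/9)*(-218) = -218/9 ≈ -24.222)
G(T) = -10 - T (G(T) = (-6 - 4) - T = -10 - T)
((10*(-44) + 81) + G(X))*(-19955 - 47011) = ((10*(-44) + 81) + (-10 - 1*(-218/9)))*(-19955 - 47011) = ((-440 + 81) + (-10 + 218/9))*(-66966) = (-359 + 128/9)*(-66966) = -3103/9*(-66966) = 69265166/3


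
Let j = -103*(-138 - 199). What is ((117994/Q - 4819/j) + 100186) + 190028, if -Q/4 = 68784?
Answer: 1385804791424413/4775122848 ≈ 2.9021e+5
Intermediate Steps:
Q = -275136 (Q = -4*68784 = -275136)
j = 34711 (j = -103*(-337) = 34711)
((117994/Q - 4819/j) + 100186) + 190028 = ((117994/(-275136) - 4819/34711) + 100186) + 190028 = ((117994*(-1/275136) - 4819*1/34711) + 100186) + 190028 = ((-58997/137568 - 4819/34711) + 100186) + 190028 = (-2710785059/4775122848 + 100186) + 190028 = 478397746864669/4775122848 + 190028 = 1385804791424413/4775122848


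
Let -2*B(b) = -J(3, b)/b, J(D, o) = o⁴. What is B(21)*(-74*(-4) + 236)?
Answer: 2463426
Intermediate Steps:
B(b) = b³/2 (B(b) = -(-1)*b⁴/b/2 = -(-1)*b³/2 = b³/2)
B(21)*(-74*(-4) + 236) = ((½)*21³)*(-74*(-4) + 236) = ((½)*9261)*(296 + 236) = (9261/2)*532 = 2463426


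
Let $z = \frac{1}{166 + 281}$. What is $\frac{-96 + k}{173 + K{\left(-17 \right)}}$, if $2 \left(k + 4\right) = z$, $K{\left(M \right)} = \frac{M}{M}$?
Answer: $- \frac{89399}{155556} \approx -0.57471$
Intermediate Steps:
$K{\left(M \right)} = 1$
$z = \frac{1}{447} \approx 0.0022371$
$k = - \frac{3575}{894}$ ($k = -4 + \frac{1}{2} \cdot \frac{1}{447} = -4 + \frac{1}{894} = - \frac{3575}{894} \approx -3.9989$)
$\frac{-96 + k}{173 + K{\left(-17 \right)}} = \frac{-96 - \frac{3575}{894}}{173 + 1} = - \frac{89399}{894 \cdot 174} = \left(- \frac{89399}{894}\right) \frac{1}{174} = - \frac{89399}{155556}$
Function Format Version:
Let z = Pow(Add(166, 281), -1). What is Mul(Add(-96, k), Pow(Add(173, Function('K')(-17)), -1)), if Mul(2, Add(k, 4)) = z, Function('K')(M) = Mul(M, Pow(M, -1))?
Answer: Rational(-89399, 155556) ≈ -0.57471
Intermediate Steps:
Function('K')(M) = 1
z = Rational(1, 447) (z = Pow(447, -1) = Rational(1, 447) ≈ 0.0022371)
k = Rational(-3575, 894) (k = Add(-4, Mul(Rational(1, 2), Rational(1, 447))) = Add(-4, Rational(1, 894)) = Rational(-3575, 894) ≈ -3.9989)
Mul(Add(-96, k), Pow(Add(173, Function('K')(-17)), -1)) = Mul(Add(-96, Rational(-3575, 894)), Pow(Add(173, 1), -1)) = Mul(Rational(-89399, 894), Pow(174, -1)) = Mul(Rational(-89399, 894), Rational(1, 174)) = Rational(-89399, 155556)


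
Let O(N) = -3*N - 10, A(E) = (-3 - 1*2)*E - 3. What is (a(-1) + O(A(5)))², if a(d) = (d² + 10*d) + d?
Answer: 4096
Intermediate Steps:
a(d) = d² + 11*d
A(E) = -3 - 5*E (A(E) = (-3 - 2)*E - 3 = -5*E - 3 = -3 - 5*E)
O(N) = -10 - 3*N
(a(-1) + O(A(5)))² = (-(11 - 1) + (-10 - 3*(-3 - 5*5)))² = (-1*10 + (-10 - 3*(-3 - 25)))² = (-10 + (-10 - 3*(-28)))² = (-10 + (-10 + 84))² = (-10 + 74)² = 64² = 4096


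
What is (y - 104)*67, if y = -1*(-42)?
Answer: -4154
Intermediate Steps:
y = 42
(y - 104)*67 = (42 - 104)*67 = -62*67 = -4154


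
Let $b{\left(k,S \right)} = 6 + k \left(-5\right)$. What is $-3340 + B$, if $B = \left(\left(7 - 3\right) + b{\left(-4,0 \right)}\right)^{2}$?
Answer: $-2440$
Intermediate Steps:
$b{\left(k,S \right)} = 6 - 5 k$
$B = 900$ ($B = \left(\left(7 - 3\right) + \left(6 - -20\right)\right)^{2} = \left(4 + \left(6 + 20\right)\right)^{2} = \left(4 + 26\right)^{2} = 30^{2} = 900$)
$-3340 + B = -3340 + 900 = -2440$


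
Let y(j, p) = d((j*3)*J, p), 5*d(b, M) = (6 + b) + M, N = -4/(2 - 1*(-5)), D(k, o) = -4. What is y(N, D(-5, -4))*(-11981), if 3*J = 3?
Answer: -23962/35 ≈ -684.63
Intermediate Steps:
J = 1 (J = (⅓)*3 = 1)
N = -4/7 (N = -4/(2 + 5) = -4/7 ≈ -0.57143)
d(b, M) = 6/5 + M/5 + b/5 (d(b, M) = ((6 + b) + M)/5 = (6 + M + b)/5 = 6/5 + M/5 + b/5)
y(j, p) = 6/5 + p/5 + 3*j/5 (y(j, p) = 6/5 + p/5 + ((j*3)*1)/5 = 6/5 + p/5 + ((3*j)*1)/5 = 6/5 + p/5 + (3*j)/5 = 6/5 + p/5 + 3*j/5)
y(N, D(-5, -4))*(-11981) = (6/5 + (⅕)*(-4) + (⅗)*(-4/7))*(-11981) = (6/5 - ⅘ - 12/35)*(-11981) = (2/35)*(-11981) = -23962/35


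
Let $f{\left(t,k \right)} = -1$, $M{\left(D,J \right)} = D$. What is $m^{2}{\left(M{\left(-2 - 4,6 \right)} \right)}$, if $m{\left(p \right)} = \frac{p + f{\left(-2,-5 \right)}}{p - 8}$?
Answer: $\frac{1}{4} \approx 0.25$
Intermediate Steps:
$m{\left(p \right)} = \frac{-1 + p}{-8 + p}$ ($m{\left(p \right)} = \frac{p - 1}{p - 8} = \frac{-1 + p}{-8 + p}$)
$m^{2}{\left(M{\left(-2 - 4,6 \right)} \right)} = \left(\frac{-1 - 6}{-8 - 6}\right)^{2} = \left(\frac{1}{-14} \left(-7\right)\right)^{2} = \left(\left(- \frac{1}{14}\right) \left(-7\right)\right)^{2} = \left(\frac{1}{2}\right)^{2} = \frac{1}{4}$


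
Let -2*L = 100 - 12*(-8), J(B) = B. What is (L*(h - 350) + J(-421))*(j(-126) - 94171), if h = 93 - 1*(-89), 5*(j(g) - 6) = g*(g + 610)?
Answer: -8531811787/5 ≈ -1.7064e+9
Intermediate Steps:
j(g) = 6 + g*(610 + g)/5 (j(g) = 6 + (g*(g + 610))/5 = 6 + (g*(610 + g))/5 = 6 + g*(610 + g)/5)
L = -98 (L = -(100 - 12*(-8))/2 = -(100 + 96)/2 = -1/2*196 = -98)
h = 182 (h = 93 + 89 = 182)
(L*(h - 350) + J(-421))*(j(-126) - 94171) = (-98*(182 - 350) - 421)*((6 + 122*(-126) + (1/5)*(-126)**2) - 94171) = (-98*(-168) - 421)*((6 - 15372 + (1/5)*15876) - 94171) = (16464 - 421)*((6 - 15372 + 15876/5) - 94171) = 16043*(-60954/5 - 94171) = 16043*(-531809/5) = -8531811787/5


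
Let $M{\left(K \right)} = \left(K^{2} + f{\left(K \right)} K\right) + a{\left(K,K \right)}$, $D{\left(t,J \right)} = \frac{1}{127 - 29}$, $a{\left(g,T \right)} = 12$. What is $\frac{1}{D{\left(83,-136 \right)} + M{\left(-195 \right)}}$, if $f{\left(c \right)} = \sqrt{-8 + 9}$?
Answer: $\frac{98}{3708517} \approx 2.6426 \cdot 10^{-5}$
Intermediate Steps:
$f{\left(c \right)} = 1$ ($f{\left(c \right)} = \sqrt{1} = 1$)
$D{\left(t,J \right)} = \frac{1}{98}$
$M{\left(K \right)} = 12 + K + K^{2}$ ($M{\left(K \right)} = \left(K^{2} + 1 K\right) + 12 = \left(K^{2} + K\right) + 12 = \left(K + K^{2}\right) + 12 = 12 + K + K^{2}$)
$\frac{1}{D{\left(83,-136 \right)} + M{\left(-195 \right)}} = \frac{1}{\frac{1}{98} + \left(12 - 195 + \left(-195\right)^{2}\right)} = \frac{1}{\frac{1}{98} + \left(12 - 195 + 38025\right)} = \frac{1}{\frac{1}{98} + 37842} = \frac{1}{\frac{3708517}{98}} = \frac{98}{3708517}$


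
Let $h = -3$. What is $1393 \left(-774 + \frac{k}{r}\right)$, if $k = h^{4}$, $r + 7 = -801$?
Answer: $- \frac{871283889}{808} \approx -1.0783 \cdot 10^{6}$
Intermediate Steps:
$r = -808$ ($r = -7 - 801 = -808$)
$k = 81$ ($k = \left(-3\right)^{4} = 81$)
$1393 \left(-774 + \frac{k}{r}\right) = 1393 \left(-774 + \frac{81}{-808}\right) = 1393 \left(-774 + 81 \left(- \frac{1}{808}\right)\right) = 1393 \left(-774 - \frac{81}{808}\right) = 1393 \left(- \frac{625473}{808}\right) = - \frac{871283889}{808}$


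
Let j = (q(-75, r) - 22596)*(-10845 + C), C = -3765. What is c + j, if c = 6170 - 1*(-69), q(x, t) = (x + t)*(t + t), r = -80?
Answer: -32194201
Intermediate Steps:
q(x, t) = 2*t*(t + x) (q(x, t) = (t + x)*(2*t) = 2*t*(t + x))
j = -32200440 (j = (2*(-80)*(-80 - 75) - 22596)*(-10845 - 3765) = (2*(-80)*(-155) - 22596)*(-14610) = (24800 - 22596)*(-14610) = 2204*(-14610) = -32200440)
c = 6239 (c = 6170 + 69 = 6239)
c + j = 6239 - 32200440 = -32194201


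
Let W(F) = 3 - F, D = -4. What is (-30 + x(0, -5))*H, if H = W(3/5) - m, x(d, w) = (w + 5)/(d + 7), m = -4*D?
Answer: 408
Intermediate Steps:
m = 16 (m = -4*(-4) = 16)
x(d, w) = (5 + w)/(7 + d)
H = -68/5 (H = (3 - 3/5) - 1*16 = (3 - 3/5) - 16 = 12/5 - 16 = -68/5 ≈ -13.600)
(-30 + x(0, -5))*H = (-30 + (5 - 5)/(7 + 0))*(-68/5) = (-30 + 0/7)*(-68/5) = (-30 + (1/7)*0)*(-68/5) = (-30 + 0)*(-68/5) = -30*(-68/5) = 408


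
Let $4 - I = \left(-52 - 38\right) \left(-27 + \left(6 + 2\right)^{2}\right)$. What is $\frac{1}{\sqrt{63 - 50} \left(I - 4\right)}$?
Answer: $\frac{\sqrt{13}}{43290} \approx 8.3288 \cdot 10^{-5}$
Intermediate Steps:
$I = 3334$ ($I = 4 - \left(-52 - 38\right) \left(-27 + \left(6 + 2\right)^{2}\right) = 4 - - 90 \left(-27 + 8^{2}\right) = 4 - - 90 \left(-27 + 64\right) = 4 - \left(-90\right) 37 = 4 - -3330 = 4 + 3330 = 3334$)
$\frac{1}{\sqrt{63 - 50} \left(I - 4\right)} = \frac{1}{\sqrt{63 - 50} \left(3334 - 4\right)} = \frac{1}{\sqrt{13} \cdot 3330} = \frac{1}{3330 \sqrt{13}} = \frac{\sqrt{13}}{43290}$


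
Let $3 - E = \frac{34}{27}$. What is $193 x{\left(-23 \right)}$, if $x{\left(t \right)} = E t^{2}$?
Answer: $\frac{4798559}{27} \approx 1.7772 \cdot 10^{5}$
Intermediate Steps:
$E = \frac{47}{27}$ ($E = 3 - \frac{34}{27} = \frac{47}{27} \approx 1.7407$)
$x{\left(t \right)} = \frac{47 t^{2}}{27}$
$193 x{\left(-23 \right)} = 193 \frac{47 \left(-23\right)^{2}}{27} = 193 \cdot \frac{47}{27} \cdot 529 = 193 \cdot \frac{24863}{27} = \frac{4798559}{27}$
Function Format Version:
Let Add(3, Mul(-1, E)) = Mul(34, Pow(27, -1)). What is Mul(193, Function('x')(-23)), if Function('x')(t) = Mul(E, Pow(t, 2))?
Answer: Rational(4798559, 27) ≈ 1.7772e+5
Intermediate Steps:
E = Rational(47, 27) (E = Add(3, Mul(-1, Mul(34, Pow(27, -1)))) = Add(3, Mul(-1, Mul(34, Rational(1, 27)))) = Add(3, Mul(-1, Rational(34, 27))) = Add(3, Rational(-34, 27)) = Rational(47, 27) ≈ 1.7407)
Function('x')(t) = Mul(Rational(47, 27), Pow(t, 2))
Mul(193, Function('x')(-23)) = Mul(193, Mul(Rational(47, 27), Pow(-23, 2))) = Mul(193, Mul(Rational(47, 27), 529)) = Mul(193, Rational(24863, 27)) = Rational(4798559, 27)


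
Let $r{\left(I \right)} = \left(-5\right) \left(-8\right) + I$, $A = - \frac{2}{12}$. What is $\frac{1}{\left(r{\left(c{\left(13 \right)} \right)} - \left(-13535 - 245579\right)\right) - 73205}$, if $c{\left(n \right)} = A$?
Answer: $\frac{6}{1115693} \approx 5.3778 \cdot 10^{-6}$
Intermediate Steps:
$A = - \frac{1}{6}$ ($A = \left(-2\right) \frac{1}{12} = - \frac{1}{6} \approx -0.16667$)
$c{\left(n \right)} = - \frac{1}{6}$
$r{\left(I \right)} = 40 + I$
$\frac{1}{\left(r{\left(c{\left(13 \right)} \right)} - \left(-13535 - 245579\right)\right) - 73205} = \frac{1}{\left(\left(40 - \frac{1}{6}\right) - \left(-13535 - 245579\right)\right) - 73205} = \frac{1}{\left(\frac{239}{6} - \left(-13535 - 245579\right)\right) - 73205} = \frac{1}{\left(\frac{239}{6} - -259114\right) - 73205} = \frac{1}{\left(\frac{239}{6} + 259114\right) - 73205} = \frac{1}{\frac{1554923}{6} - 73205} = \frac{1}{\frac{1115693}{6}} = \frac{6}{1115693}$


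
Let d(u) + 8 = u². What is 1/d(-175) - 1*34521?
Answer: -1056929456/30617 ≈ -34521.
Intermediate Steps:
d(u) = -8 + u²
1/d(-175) - 1*34521 = 1/(-8 + (-175)²) - 1*34521 = 1/(-8 + 30625) - 34521 = 1/30617 - 34521 = -1056929456/30617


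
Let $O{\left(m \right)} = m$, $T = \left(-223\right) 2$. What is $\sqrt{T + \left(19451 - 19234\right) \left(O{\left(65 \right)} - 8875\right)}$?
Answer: $2 i \sqrt{478054} \approx 1382.8 i$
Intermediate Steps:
$T = -446$
$\sqrt{T + \left(19451 - 19234\right) \left(O{\left(65 \right)} - 8875\right)} = \sqrt{-446 + \left(19451 - 19234\right) \left(65 - 8875\right)} = \sqrt{-446 + 217 \left(-8810\right)} = \sqrt{-446 - 1911770} = \sqrt{-1912216} = 2 i \sqrt{478054}$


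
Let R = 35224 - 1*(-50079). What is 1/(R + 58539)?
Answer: 1/143842 ≈ 6.9521e-6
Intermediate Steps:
R = 85303 (R = 35224 + 50079 = 85303)
1/(R + 58539) = 1/(85303 + 58539) = 1/143842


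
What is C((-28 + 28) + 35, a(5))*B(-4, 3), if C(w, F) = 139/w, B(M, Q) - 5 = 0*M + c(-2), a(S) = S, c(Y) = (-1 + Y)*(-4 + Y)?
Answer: 3197/35 ≈ 91.343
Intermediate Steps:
B(M, Q) = 23 (B(M, Q) = 5 + (0*M + (4 + (-2)² - 5*(-2))) = 5 + (0 + (4 + 4 + 10)) = 5 + (0 + 18) = 5 + 18 = 23)
C((-28 + 28) + 35, a(5))*B(-4, 3) = (139/((-28 + 28) + 35))*23 = (139/(0 + 35))*23 = (139/35)*23 = 3197/35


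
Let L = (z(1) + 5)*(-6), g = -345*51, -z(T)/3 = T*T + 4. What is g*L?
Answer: -1055700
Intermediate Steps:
z(T) = -12 - 3*T**2 (z(T) = -3*(T*T + 4) = -3*(T**2 + 4) = -3*(4 + T**2) = -12 - 3*T**2)
g = -17595
L = 60 (L = ((-12 - 3*1**2) + 5)*(-6) = ((-12 - 3*1) + 5)*(-6) = ((-12 - 3) + 5)*(-6) = (-15 + 5)*(-6) = -10*(-6) = 60)
g*L = -17595*60 = -1055700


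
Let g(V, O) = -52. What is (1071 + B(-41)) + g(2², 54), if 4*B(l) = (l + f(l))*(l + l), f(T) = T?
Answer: 2700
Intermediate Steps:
B(l) = l² (B(l) = ((l + l)*(l + l))/4 = ((2*l)*(2*l))/4 = (4*l²)/4 = l²)
(1071 + B(-41)) + g(2², 54) = (1071 + (-41)²) - 52 = (1071 + 1681) - 52 = 2752 - 52 = 2700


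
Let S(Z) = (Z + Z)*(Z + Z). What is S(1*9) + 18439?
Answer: 18763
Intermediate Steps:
S(Z) = 4*Z² (S(Z) = (2*Z)*(2*Z) = 4*Z²)
S(1*9) + 18439 = 4*(1*9)² + 18439 = 4*9² + 18439 = 4*81 + 18439 = 324 + 18439 = 18763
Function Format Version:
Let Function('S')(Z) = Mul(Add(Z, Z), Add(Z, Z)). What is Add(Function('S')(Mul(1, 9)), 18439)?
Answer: 18763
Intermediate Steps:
Function('S')(Z) = Mul(4, Pow(Z, 2)) (Function('S')(Z) = Mul(Mul(2, Z), Mul(2, Z)) = Mul(4, Pow(Z, 2)))
Add(Function('S')(Mul(1, 9)), 18439) = Add(Mul(4, Pow(Mul(1, 9), 2)), 18439) = Add(Mul(4, Pow(9, 2)), 18439) = Add(Mul(4, 81), 18439) = Add(324, 18439) = 18763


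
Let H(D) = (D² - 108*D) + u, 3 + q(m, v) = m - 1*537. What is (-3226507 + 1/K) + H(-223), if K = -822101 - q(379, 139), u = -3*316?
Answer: -2592104505481/821940 ≈ -3.1536e+6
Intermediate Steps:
q(m, v) = -540 + m (q(m, v) = -3 + (m - 1*537) = -3 + (m - 537) = -3 + (-537 + m) = -540 + m)
u = -948
K = -821940 (K = -822101 - (-540 + 379) = -822101 - 1*(-161) = -822101 + 161 = -821940)
H(D) = -948 + D² - 108*D (H(D) = (D² - 108*D) - 948 = -948 + D² - 108*D)
(-3226507 + 1/K) + H(-223) = (-3226507 + 1/(-821940)) + (-948 + (-223)² - 108*(-223)) = (-3226507 - 1/821940) + (-948 + 49729 + 24084) = -2651995163581/821940 + 72865 = -2592104505481/821940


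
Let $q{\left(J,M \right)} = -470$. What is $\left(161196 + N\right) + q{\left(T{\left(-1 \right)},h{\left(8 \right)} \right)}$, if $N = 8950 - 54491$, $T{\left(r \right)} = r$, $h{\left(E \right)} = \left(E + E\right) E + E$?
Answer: $115185$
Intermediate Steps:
$h{\left(E \right)} = E + 2 E^{2}$ ($h{\left(E \right)} = 2 E E + E = 2 E^{2} + E = E + 2 E^{2}$)
$N = -45541$ ($N = 8950 - 54491 = -45541$)
$\left(161196 + N\right) + q{\left(T{\left(-1 \right)},h{\left(8 \right)} \right)} = \left(161196 - 45541\right) - 470 = 115655 - 470 = 115185$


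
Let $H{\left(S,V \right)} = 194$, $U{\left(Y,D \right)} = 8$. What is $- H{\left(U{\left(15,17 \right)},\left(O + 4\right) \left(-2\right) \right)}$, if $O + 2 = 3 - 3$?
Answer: $-194$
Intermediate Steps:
$O = -2$ ($O = -2 + \left(3 - 3\right) = -2 + 0 = -2$)
$- H{\left(U{\left(15,17 \right)},\left(O + 4\right) \left(-2\right) \right)} = \left(-1\right) 194 = -194$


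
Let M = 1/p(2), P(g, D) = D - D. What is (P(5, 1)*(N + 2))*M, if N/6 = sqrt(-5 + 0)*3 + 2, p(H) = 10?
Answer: 0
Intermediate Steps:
P(g, D) = 0
M = 1/10 ≈ 0.10000
N = 12 + 18*I*sqrt(5) (N = 6*(sqrt(-5 + 0)*3 + 2) = 6*(sqrt(-5)*3 + 2) = 6*((I*sqrt(5))*3 + 2) = 6*(3*I*sqrt(5) + 2) = 6*(2 + 3*I*sqrt(5)) = 12 + 18*I*sqrt(5) ≈ 12.0 + 40.249*I)
(P(5, 1)*(N + 2))*M = (0*((12 + 18*I*sqrt(5)) + 2))*(1/10) = (0*(14 + 18*I*sqrt(5)))*(1/10) = 0*(1/10) = 0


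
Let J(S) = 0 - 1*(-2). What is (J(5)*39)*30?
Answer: 2340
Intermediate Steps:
J(S) = 2 (J(S) = 0 + 2 = 2)
(J(5)*39)*30 = (2*39)*30 = 78*30 = 2340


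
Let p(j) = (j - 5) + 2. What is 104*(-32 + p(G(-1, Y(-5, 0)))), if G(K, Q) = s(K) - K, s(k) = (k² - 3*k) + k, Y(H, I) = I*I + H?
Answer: -3224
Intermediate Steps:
Y(H, I) = H + I² (Y(H, I) = I² + H = H + I²)
s(k) = k² - 2*k
G(K, Q) = -K + K*(-2 + K) (G(K, Q) = K*(-2 + K) - K = -K + K*(-2 + K))
p(j) = -3 + j (p(j) = (-5 + j) + 2 = -3 + j)
104*(-32 + p(G(-1, Y(-5, 0)))) = 104*(-32 + (-3 - (-3 - 1))) = 104*(-32 + (-3 - 1*(-4))) = 104*(-32 + (-3 + 4)) = 104*(-32 + 1) = 104*(-31) = -3224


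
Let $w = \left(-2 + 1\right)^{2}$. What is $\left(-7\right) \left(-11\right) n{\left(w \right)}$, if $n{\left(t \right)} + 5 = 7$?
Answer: $154$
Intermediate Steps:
$w = 1$ ($w = \left(-1\right)^{2} = 1$)
$n{\left(t \right)} = 2$ ($n{\left(t \right)} = -5 + 7 = 2$)
$\left(-7\right) \left(-11\right) n{\left(w \right)} = \left(-7\right) \left(-11\right) 2 = 77 \cdot 2 = 154$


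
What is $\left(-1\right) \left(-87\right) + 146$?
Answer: $233$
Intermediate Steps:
$\left(-1\right) \left(-87\right) + 146 = 87 + 146 = 233$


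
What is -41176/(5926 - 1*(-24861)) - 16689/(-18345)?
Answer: -80523159/188262505 ≈ -0.42772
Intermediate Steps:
-41176/(5926 - 1*(-24861)) - 16689/(-18345) = -41176/(5926 + 24861) - 16689*(-1/18345) = -41176/30787 + 5563/6115 = -80523159/188262505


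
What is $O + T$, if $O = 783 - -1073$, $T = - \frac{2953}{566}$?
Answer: $\frac{1047543}{566} \approx 1850.8$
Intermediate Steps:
$T = - \frac{2953}{566}$ ($T = \left(-2953\right) \frac{1}{566} = - \frac{2953}{566} \approx -5.2173$)
$O = 1856$ ($O = 783 + 1073 = 1856$)
$O + T = 1856 - \frac{2953}{566} = \frac{1047543}{566}$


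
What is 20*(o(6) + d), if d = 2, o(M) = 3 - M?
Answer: -20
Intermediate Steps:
20*(o(6) + d) = 20*((3 - 1*6) + 2) = 20*((3 - 6) + 2) = 20*(-3 + 2) = 20*(-1) = -20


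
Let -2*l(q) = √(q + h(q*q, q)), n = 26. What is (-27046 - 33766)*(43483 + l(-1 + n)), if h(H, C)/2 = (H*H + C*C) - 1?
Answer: -2644288196 + 91218*√86947 ≈ -2.6174e+9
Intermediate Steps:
h(H, C) = -2 + 2*C² + 2*H² (h(H, C) = 2*((H*H + C*C) - 1) = 2*((H² + C²) - 1) = 2*((C² + H²) - 1) = 2*(-1 + C² + H²) = -2 + 2*C² + 2*H²)
l(q) = -√(-2 + q + 2*q² + 2*q⁴)/2 (l(q) = -√(q + (-2 + 2*q² + 2*(q*q)²))/2 = -√(q + (-2 + 2*q² + 2*(q²)²))/2 = -√(q + (-2 + 2*q² + 2*q⁴))/2 = -√(-2 + q + 2*q² + 2*q⁴)/2)
(-27046 - 33766)*(43483 + l(-1 + n)) = (-27046 - 33766)*(43483 - √(-2 + (-1 + 26) + 2*(-1 + 26)² + 2*(-1 + 26)⁴)/2) = -60812*(43483 - √(-2 + 25 + 2*25² + 2*25⁴)/2) = -60812*(43483 - √(-2 + 25 + 2*625 + 2*390625)/2) = -60812*(43483 - √(-2 + 25 + 1250 + 781250)/2) = -60812*(43483 - 3*√86947/2) = -2644288196 + 91218*√86947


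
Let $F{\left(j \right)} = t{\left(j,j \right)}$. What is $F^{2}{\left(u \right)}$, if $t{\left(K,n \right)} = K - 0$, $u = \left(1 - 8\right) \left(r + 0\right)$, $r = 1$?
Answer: $49$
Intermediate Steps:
$u = -7$ ($u = \left(1 - 8\right) \left(1 + 0\right) = \left(-7\right) 1 = -7$)
$t{\left(K,n \right)} = K$ ($t{\left(K,n \right)} = K + 0 = K$)
$F{\left(j \right)} = j$
$F^{2}{\left(u \right)} = \left(-7\right)^{2} = 49$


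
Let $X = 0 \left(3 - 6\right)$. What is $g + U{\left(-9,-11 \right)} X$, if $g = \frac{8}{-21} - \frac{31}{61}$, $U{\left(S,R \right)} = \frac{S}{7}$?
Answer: $- \frac{1139}{1281} \approx -0.88915$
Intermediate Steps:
$U{\left(S,R \right)} = \frac{S}{7}$ ($U{\left(S,R \right)} = S \frac{1}{7} = \frac{S}{7}$)
$g = - \frac{1139}{1281}$ ($g = 8 \left(- \frac{1}{21}\right) - \frac{31}{61} = - \frac{8}{21} - \frac{31}{61} = - \frac{1139}{1281} \approx -0.88915$)
$X = 0$ ($X = 0 \left(-3\right) = 0$)
$g + U{\left(-9,-11 \right)} X = - \frac{1139}{1281} + \frac{1}{7} \left(-9\right) 0 = - \frac{1139}{1281} - 0 = - \frac{1139}{1281} + 0 = - \frac{1139}{1281}$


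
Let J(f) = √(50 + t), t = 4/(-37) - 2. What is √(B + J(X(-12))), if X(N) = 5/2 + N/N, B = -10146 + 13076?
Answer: √(4011170 + 74*√16391)/37 ≈ 54.193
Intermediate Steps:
B = 2930
X(N) = 7/2 (X(N) = 5*(½) + 1 = 5/2 + 1 = 7/2)
t = -78/37 (t = 4*(-1/37) - 2 = -4/37 - 2 = -78/37 ≈ -2.1081)
J(f) = 2*√16391/37 (J(f) = √(50 - 78/37) = √(1772/37) = 2*√16391/37)
√(B + J(X(-12))) = √(2930 + 2*√16391/37)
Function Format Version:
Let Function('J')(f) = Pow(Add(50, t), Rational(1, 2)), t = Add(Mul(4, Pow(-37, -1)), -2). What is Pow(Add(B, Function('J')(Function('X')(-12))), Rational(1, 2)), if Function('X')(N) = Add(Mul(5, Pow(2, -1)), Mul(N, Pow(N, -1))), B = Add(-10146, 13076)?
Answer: Mul(Rational(1, 37), Pow(Add(4011170, Mul(74, Pow(16391, Rational(1, 2)))), Rational(1, 2))) ≈ 54.193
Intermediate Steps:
B = 2930
Function('X')(N) = Rational(7, 2) (Function('X')(N) = Add(Mul(5, Rational(1, 2)), 1) = Add(Rational(5, 2), 1) = Rational(7, 2))
t = Rational(-78, 37) (t = Add(Mul(4, Rational(-1, 37)), -2) = Add(Rational(-4, 37), -2) = Rational(-78, 37) ≈ -2.1081)
Function('J')(f) = Mul(Rational(2, 37), Pow(16391, Rational(1, 2))) (Function('J')(f) = Pow(Add(50, Rational(-78, 37)), Rational(1, 2)) = Pow(Rational(1772, 37), Rational(1, 2)) = Mul(Rational(2, 37), Pow(16391, Rational(1, 2))))
Pow(Add(B, Function('J')(Function('X')(-12))), Rational(1, 2)) = Pow(Add(2930, Mul(Rational(2, 37), Pow(16391, Rational(1, 2)))), Rational(1, 2))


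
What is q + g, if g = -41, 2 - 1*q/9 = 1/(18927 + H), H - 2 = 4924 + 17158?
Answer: -943262/41011 ≈ -23.000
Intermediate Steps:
H = 22084 (H = 2 + (4924 + 17158) = 2 + 22082 = 22084)
q = 738189/41011 (q = 18 - 9/(18927 + 22084) = 18 - 9/41011 = 738189/41011 ≈ 18.000)
q + g = 738189/41011 - 41 = -943262/41011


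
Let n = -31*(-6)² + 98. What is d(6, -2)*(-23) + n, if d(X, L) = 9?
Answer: -1225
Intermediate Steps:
n = -1018 (n = -31*36 + 98 = -1116 + 98 = -1018)
d(6, -2)*(-23) + n = 9*(-23) - 1018 = -207 - 1018 = -1225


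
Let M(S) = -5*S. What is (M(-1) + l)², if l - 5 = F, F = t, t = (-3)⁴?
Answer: 8281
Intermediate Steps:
t = 81
F = 81
l = 86 (l = 5 + 81 = 86)
(M(-1) + l)² = (-5*(-1) + 86)² = (5 + 86)² = 91² = 8281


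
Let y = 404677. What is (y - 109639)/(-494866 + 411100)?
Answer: -49173/13961 ≈ -3.5222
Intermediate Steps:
(y - 109639)/(-494866 + 411100) = (404677 - 109639)/(-494866 + 411100) = 295038/(-83766) = 295038*(-1/83766) = -49173/13961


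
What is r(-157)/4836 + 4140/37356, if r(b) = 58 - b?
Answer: 2337715/15054468 ≈ 0.15528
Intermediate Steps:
r(-157)/4836 + 4140/37356 = (58 - 1*(-157))/4836 + 4140/37356 = (58 + 157)*(1/4836) + 4140*(1/37356) = 215*(1/4836) + 345/3113 = 215/4836 + 345/3113 = 2337715/15054468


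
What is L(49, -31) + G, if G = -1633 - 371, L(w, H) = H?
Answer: -2035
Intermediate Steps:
G = -2004
L(49, -31) + G = -31 - 2004 = -2035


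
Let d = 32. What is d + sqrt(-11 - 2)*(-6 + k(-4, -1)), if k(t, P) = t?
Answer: 32 - 10*I*sqrt(13) ≈ 32.0 - 36.056*I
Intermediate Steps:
d + sqrt(-11 - 2)*(-6 + k(-4, -1)) = 32 + sqrt(-11 - 2)*(-6 - 4) = 32 + sqrt(-13)*(-10) = 32 + (I*sqrt(13))*(-10) = 32 - 10*I*sqrt(13)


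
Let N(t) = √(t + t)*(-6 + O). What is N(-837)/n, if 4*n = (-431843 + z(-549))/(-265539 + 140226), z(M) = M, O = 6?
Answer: 0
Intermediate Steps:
N(t) = 0 (N(t) = √(t + t)*(-6 + 6) = √(2*t)*0 = (√2*√t)*0 = 0)
n = 108098/125313 (n = ((-431843 - 549)/(-265539 + 140226))/4 = (-432392/(-125313))/4 = (-432392*(-1/125313))/4 = (¼)*(432392/125313) = 108098/125313 ≈ 0.86262)
N(-837)/n = 0/(108098/125313) = 0*(125313/108098) = 0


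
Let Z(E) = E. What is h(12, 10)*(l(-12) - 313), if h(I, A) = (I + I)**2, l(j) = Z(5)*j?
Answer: -214848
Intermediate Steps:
l(j) = 5*j
h(I, A) = 4*I**2 (h(I, A) = (2*I)**2 = 4*I**2)
h(12, 10)*(l(-12) - 313) = (4*12**2)*(5*(-12) - 313) = (4*144)*(-60 - 313) = 576*(-373) = -214848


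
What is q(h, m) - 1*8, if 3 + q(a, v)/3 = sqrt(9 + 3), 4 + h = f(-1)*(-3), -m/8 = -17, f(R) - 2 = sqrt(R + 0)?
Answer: -17 + 6*sqrt(3) ≈ -6.6077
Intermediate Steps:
f(R) = 2 + sqrt(R) (f(R) = 2 + sqrt(R + 0) = 2 + sqrt(R))
m = 136 (m = -8*(-17) = 136)
h = -10 - 3*I (h = -4 + (2 + sqrt(-1))*(-3) = -4 + (2 + I)*(-3) = -4 + (-6 - 3*I) = -10 - 3*I ≈ -10.0 - 3.0*I)
q(a, v) = -9 + 6*sqrt(3) (q(a, v) = -9 + 3*sqrt(9 + 3) = -9 + 3*sqrt(12) = -9 + 3*(2*sqrt(3)) = -9 + 6*sqrt(3))
q(h, m) - 1*8 = (-9 + 6*sqrt(3)) - 1*8 = (-9 + 6*sqrt(3)) - 8 = -17 + 6*sqrt(3)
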